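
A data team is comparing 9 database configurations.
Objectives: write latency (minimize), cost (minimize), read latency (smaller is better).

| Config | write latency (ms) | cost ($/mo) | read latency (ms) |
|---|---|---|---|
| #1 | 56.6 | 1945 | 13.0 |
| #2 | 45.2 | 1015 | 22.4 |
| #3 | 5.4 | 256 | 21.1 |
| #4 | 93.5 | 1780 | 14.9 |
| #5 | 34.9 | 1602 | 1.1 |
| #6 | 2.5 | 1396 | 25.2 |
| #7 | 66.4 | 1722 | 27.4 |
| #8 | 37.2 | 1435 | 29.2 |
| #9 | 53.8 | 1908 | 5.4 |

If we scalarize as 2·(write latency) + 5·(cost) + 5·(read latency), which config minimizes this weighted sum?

#3

#1: 2·56.6 + 5·1945 + 5·13.0 = 9903.2
#2: 2·45.2 + 5·1015 + 5·22.4 = 5277.4
#3: 2·5.4 + 5·256 + 5·21.1 = 1396.3
#4: 2·93.5 + 5·1780 + 5·14.9 = 9161.5
#5: 2·34.9 + 5·1602 + 5·1.1 = 8085.3
#6: 2·2.5 + 5·1396 + 5·25.2 = 7111.0
#7: 2·66.4 + 5·1722 + 5·27.4 = 8879.8
#8: 2·37.2 + 5·1435 + 5·29.2 = 7395.4
#9: 2·53.8 + 5·1908 + 5·5.4 = 9674.6
Lowest: #3 at 1396.3.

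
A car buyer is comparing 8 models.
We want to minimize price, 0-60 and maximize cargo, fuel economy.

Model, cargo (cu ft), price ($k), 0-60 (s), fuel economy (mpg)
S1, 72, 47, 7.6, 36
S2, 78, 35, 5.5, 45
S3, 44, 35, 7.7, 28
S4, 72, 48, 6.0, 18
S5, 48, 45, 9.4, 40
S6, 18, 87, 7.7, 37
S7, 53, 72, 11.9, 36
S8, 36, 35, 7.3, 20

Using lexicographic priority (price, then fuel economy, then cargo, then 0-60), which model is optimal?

S2

First minimize price: best is 35, kept {S2, S3, S8}.
Then maximize fuel economy: best is 45, kept {S2}.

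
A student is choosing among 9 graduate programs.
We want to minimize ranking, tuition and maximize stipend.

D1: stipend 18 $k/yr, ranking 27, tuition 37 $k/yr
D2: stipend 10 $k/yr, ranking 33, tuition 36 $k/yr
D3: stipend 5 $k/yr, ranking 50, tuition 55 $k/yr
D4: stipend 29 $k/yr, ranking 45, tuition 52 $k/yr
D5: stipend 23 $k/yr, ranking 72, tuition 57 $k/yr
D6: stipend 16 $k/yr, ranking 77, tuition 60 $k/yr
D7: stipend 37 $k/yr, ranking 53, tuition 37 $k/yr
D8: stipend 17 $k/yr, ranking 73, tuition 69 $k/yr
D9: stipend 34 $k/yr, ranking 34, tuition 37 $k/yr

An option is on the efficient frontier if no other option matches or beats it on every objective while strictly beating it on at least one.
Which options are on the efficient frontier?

D1, D2, D7, D9

D1: not dominated (best ranking).
D2: not dominated (best tuition).
D3: dominated by D1 (stipend 18≥5, ranking 27≤50, tuition 37≤55).
D4: dominated by D9 (stipend 34≥29, ranking 34≤45, tuition 37≤52).
D5: dominated by D4 (stipend 29≥23, ranking 45≤72, tuition 52≤57).
D6: dominated by D1 (stipend 18≥16, ranking 27≤77, tuition 37≤60).
D7: not dominated (best stipend).
D8: dominated by D1 (stipend 18≥17, ranking 27≤73, tuition 37≤69).
D9: not dominated.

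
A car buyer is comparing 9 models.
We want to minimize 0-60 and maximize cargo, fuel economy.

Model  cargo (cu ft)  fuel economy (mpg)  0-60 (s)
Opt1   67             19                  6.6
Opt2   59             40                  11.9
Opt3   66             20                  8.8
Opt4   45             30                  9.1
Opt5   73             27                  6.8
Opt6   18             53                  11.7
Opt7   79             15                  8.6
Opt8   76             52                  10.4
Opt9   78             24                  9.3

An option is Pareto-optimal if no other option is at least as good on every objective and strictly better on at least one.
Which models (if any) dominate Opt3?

Opt5: cargo 73≥66, fuel economy 27≥20, 0-60 6.8≤8.8 — dominates Opt3.
Others (Opt1, Opt2, Opt4, Opt6, Opt7, Opt8, Opt9) are each worse than Opt3 on at least one objective.

Opt5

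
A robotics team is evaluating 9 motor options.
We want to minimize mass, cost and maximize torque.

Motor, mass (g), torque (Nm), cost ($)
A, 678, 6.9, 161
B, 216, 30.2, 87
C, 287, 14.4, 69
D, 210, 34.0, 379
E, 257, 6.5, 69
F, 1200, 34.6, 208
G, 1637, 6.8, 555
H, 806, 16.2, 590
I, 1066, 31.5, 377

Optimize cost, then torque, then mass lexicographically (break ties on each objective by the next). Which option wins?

C

First minimize cost: best is 69, kept {C, E}.
Then maximize torque: best is 14.4, kept {C}.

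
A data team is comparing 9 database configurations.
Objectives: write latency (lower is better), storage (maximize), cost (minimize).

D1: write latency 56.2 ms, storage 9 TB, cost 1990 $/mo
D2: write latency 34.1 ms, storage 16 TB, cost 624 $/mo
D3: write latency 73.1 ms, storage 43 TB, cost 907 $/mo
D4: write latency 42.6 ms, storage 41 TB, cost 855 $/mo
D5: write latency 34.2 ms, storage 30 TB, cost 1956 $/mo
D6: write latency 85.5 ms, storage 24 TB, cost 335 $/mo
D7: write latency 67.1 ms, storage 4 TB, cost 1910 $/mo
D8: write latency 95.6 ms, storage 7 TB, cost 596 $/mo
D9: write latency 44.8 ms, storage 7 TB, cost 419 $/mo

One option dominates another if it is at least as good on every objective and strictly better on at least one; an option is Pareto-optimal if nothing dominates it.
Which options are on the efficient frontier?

D1: dominated by D2 (write latency 34.1≤56.2, storage 16≥9, cost 624≤1990).
D2: not dominated (best write latency).
D3: not dominated (best storage).
D4: not dominated.
D5: not dominated.
D6: not dominated (best cost).
D7: dominated by D2 (write latency 34.1≤67.1, storage 16≥4, cost 624≤1910).
D8: dominated by D6 (write latency 85.5≤95.6, storage 24≥7, cost 335≤596).
D9: not dominated.

D2, D3, D4, D5, D6, D9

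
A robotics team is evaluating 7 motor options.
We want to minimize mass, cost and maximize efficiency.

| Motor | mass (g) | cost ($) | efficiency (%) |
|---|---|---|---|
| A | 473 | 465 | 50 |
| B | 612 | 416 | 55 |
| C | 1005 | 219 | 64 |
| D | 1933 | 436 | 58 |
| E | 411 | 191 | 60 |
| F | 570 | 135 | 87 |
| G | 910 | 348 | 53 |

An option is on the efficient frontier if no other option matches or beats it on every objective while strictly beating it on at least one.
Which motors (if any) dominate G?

E, F

E: mass 411≤910, cost 191≤348, efficiency 60≥53 — dominates G.
F: mass 570≤910, cost 135≤348, efficiency 87≥53 — dominates G.
Others (A, B, C, D) are each worse than G on at least one objective.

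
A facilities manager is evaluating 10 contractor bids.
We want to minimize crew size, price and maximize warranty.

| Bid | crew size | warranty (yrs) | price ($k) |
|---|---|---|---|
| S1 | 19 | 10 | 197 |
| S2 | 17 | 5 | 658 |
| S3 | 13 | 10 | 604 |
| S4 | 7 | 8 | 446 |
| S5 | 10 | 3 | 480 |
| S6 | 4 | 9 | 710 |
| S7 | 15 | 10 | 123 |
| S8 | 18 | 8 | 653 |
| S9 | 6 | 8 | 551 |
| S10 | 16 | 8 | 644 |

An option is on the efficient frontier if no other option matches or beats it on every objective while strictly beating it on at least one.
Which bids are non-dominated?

S1: dominated by S7 (crew size 15≤19, warranty 10≥10, price 123≤197).
S2: dominated by S3 (crew size 13≤17, warranty 10≥5, price 604≤658).
S3: not dominated.
S4: not dominated.
S5: dominated by S4 (crew size 7≤10, warranty 8≥3, price 446≤480).
S6: not dominated (best crew size).
S7: not dominated (best price).
S8: dominated by S3 (crew size 13≤18, warranty 10≥8, price 604≤653).
S9: not dominated.
S10: dominated by S3 (crew size 13≤16, warranty 10≥8, price 604≤644).

S3, S4, S6, S7, S9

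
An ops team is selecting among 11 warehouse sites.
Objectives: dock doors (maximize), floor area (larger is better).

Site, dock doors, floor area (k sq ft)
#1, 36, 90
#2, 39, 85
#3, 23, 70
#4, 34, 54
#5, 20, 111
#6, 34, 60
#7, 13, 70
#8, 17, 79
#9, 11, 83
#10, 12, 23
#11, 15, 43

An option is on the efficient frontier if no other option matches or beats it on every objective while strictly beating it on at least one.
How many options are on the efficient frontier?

#1: not dominated.
#2: not dominated (best dock doors).
#3: dominated by #1 (dock doors 36≥23, floor area 90≥70).
#4: dominated by #1 (dock doors 36≥34, floor area 90≥54).
#5: not dominated (best floor area).
#6: dominated by #1 (dock doors 36≥34, floor area 90≥60).
#7: dominated by #1 (dock doors 36≥13, floor area 90≥70).
#8: dominated by #1 (dock doors 36≥17, floor area 90≥79).
#9: dominated by #1 (dock doors 36≥11, floor area 90≥83).
#10: dominated by #1 (dock doors 36≥12, floor area 90≥23).
#11: dominated by #1 (dock doors 36≥15, floor area 90≥43).
Pareto-optimal: #1, #2, #5 → 3.

3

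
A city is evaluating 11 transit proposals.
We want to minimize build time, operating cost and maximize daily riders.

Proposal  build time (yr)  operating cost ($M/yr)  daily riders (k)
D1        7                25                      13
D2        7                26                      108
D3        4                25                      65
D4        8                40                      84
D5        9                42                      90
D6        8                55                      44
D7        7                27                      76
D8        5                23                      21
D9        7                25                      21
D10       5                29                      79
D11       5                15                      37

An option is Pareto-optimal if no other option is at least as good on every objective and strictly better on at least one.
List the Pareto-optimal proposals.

D2, D3, D10, D11

D1: dominated by D3 (build time 4≤7, operating cost 25≤25, daily riders 65≥13).
D2: not dominated (best daily riders).
D3: not dominated (best build time).
D4: dominated by D2 (build time 7≤8, operating cost 26≤40, daily riders 108≥84).
D5: dominated by D2 (build time 7≤9, operating cost 26≤42, daily riders 108≥90).
D6: dominated by D2 (build time 7≤8, operating cost 26≤55, daily riders 108≥44).
D7: dominated by D2 (build time 7≤7, operating cost 26≤27, daily riders 108≥76).
D8: dominated by D11 (build time 5≤5, operating cost 15≤23, daily riders 37≥21).
D9: dominated by D3 (build time 4≤7, operating cost 25≤25, daily riders 65≥21).
D10: not dominated.
D11: not dominated (best operating cost).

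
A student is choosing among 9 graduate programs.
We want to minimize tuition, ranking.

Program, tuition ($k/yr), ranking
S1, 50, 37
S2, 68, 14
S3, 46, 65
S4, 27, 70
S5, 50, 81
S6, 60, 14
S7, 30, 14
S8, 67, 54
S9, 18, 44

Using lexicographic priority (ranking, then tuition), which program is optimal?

S7

First minimize ranking: best is 14, kept {S2, S6, S7}.
Then minimize tuition: best is 30, kept {S7}.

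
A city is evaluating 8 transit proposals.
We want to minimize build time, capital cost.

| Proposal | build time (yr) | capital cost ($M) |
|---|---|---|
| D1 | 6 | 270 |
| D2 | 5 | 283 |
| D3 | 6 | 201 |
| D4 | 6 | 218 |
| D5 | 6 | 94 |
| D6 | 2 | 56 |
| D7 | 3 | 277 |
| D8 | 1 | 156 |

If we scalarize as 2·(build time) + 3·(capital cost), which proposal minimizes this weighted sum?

D1: 2·6 + 3·270 = 822
D2: 2·5 + 3·283 = 859
D3: 2·6 + 3·201 = 615
D4: 2·6 + 3·218 = 666
D5: 2·6 + 3·94 = 294
D6: 2·2 + 3·56 = 172
D7: 2·3 + 3·277 = 837
D8: 2·1 + 3·156 = 470
Lowest: D6 at 172.

D6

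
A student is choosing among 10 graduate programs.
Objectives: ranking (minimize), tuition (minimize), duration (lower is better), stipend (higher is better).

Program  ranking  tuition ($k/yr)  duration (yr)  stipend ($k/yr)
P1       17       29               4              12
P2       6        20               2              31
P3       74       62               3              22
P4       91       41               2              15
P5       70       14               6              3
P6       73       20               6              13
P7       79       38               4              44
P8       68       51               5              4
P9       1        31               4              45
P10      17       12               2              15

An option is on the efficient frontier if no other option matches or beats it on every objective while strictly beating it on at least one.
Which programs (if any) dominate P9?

P1: worse on ranking (17 vs 1).
P2: worse on ranking (6 vs 1).
P3: worse on ranking (74 vs 1).
P4: worse on ranking (91 vs 1).
P5: worse on ranking (70 vs 1).
P6: worse on ranking (73 vs 1).
P7: worse on ranking (79 vs 1).
P8: worse on ranking (68 vs 1).
P10: worse on ranking (17 vs 1).
No option dominates P9.

none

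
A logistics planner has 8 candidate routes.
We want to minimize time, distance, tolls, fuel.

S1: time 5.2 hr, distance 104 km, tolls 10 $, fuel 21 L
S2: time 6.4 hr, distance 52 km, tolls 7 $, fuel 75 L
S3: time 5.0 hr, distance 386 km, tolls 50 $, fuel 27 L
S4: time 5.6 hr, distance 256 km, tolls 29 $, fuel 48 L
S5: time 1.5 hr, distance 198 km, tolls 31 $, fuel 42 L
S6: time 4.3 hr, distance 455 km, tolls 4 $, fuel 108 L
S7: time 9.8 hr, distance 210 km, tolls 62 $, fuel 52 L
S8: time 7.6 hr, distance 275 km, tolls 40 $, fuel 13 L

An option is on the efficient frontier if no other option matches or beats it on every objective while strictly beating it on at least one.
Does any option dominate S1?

No

S2: worse on time (6.4 vs 5.2).
S3: worse on distance (386 vs 104).
S4: worse on time (5.6 vs 5.2).
S5: worse on distance (198 vs 104).
S6: worse on distance (455 vs 104).
S7: worse on time (9.8 vs 5.2).
S8: worse on time (7.6 vs 5.2).
No option is at least as good as S1 on every objective and strictly better on one.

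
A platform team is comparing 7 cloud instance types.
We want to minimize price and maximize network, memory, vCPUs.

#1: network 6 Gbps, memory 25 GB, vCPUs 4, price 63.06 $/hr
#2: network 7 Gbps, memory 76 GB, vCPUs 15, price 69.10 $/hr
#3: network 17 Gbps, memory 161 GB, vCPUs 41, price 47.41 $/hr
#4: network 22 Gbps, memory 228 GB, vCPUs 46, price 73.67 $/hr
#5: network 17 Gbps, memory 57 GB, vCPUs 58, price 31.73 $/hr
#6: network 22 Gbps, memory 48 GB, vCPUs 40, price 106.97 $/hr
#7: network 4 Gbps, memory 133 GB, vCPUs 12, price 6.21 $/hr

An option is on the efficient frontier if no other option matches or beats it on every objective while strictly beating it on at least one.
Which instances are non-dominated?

#1: dominated by #3 (network 17≥6, memory 161≥25, vCPUs 41≥4, price 47.41≤63.06).
#2: dominated by #3 (network 17≥7, memory 161≥76, vCPUs 41≥15, price 47.41≤69.10).
#3: not dominated.
#4: not dominated (best memory).
#5: not dominated (best vCPUs).
#6: dominated by #4 (network 22≥22, memory 228≥48, vCPUs 46≥40, price 73.67≤106.97).
#7: not dominated (best price).

#3, #4, #5, #7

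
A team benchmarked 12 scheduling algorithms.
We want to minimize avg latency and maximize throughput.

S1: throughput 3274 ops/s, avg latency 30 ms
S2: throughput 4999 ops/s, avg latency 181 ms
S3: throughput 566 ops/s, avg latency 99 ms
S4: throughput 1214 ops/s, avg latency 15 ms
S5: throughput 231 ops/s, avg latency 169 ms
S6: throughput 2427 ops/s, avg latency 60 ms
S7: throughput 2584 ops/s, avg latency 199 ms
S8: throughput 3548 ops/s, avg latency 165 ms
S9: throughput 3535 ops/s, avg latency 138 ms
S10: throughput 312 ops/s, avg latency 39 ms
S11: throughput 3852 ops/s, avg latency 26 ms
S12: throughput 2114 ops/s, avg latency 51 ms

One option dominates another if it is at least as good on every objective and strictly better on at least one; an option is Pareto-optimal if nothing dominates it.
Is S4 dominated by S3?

S3 vs S4: S3 is worse on throughput (566 vs 1214), so it does not dominate S4.

No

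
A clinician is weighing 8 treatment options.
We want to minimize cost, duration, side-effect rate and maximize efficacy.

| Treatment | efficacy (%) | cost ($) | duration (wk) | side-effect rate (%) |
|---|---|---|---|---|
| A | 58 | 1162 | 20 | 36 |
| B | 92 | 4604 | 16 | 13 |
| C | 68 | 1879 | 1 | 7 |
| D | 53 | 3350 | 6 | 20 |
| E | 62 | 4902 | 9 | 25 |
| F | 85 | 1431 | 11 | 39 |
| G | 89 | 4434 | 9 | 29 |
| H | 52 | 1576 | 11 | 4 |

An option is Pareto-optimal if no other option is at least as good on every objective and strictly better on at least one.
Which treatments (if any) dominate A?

B: worse on cost (4604 vs 1162).
C: worse on cost (1879 vs 1162).
D: worse on efficacy (53 vs 58).
E: worse on cost (4902 vs 1162).
F: worse on cost (1431 vs 1162).
G: worse on cost (4434 vs 1162).
H: worse on efficacy (52 vs 58).
No option dominates A.

none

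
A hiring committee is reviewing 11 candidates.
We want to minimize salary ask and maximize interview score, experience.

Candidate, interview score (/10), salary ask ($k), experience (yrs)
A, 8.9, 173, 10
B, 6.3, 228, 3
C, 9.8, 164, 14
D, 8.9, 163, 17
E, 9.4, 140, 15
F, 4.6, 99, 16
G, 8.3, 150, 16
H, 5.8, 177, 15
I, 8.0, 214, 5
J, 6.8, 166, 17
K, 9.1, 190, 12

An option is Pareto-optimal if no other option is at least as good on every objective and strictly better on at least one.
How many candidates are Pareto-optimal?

5

A: dominated by C (interview score 9.8≥8.9, salary ask 164≤173, experience 14≥10).
B: dominated by A (interview score 8.9≥6.3, salary ask 173≤228, experience 10≥3).
C: not dominated (best interview score).
D: not dominated.
E: not dominated.
F: not dominated (best salary ask).
G: not dominated.
H: dominated by D (interview score 8.9≥5.8, salary ask 163≤177, experience 17≥15).
I: dominated by A (interview score 8.9≥8.0, salary ask 173≤214, experience 10≥5).
J: dominated by D (interview score 8.9≥6.8, salary ask 163≤166, experience 17≥17).
K: dominated by C (interview score 9.8≥9.1, salary ask 164≤190, experience 14≥12).
Pareto-optimal: C, D, E, F, G → 5.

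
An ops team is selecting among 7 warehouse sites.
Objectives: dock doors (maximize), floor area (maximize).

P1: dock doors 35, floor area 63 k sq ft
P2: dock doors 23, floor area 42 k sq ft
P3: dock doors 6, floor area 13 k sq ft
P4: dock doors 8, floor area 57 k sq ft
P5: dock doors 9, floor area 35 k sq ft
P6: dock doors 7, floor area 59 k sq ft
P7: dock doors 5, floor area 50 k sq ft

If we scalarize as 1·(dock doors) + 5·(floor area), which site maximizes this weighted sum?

P1

P1: 1·35 + 5·63 = 350
P2: 1·23 + 5·42 = 233
P3: 1·6 + 5·13 = 71
P4: 1·8 + 5·57 = 293
P5: 1·9 + 5·35 = 184
P6: 1·7 + 5·59 = 302
P7: 1·5 + 5·50 = 255
Highest: P1 at 350.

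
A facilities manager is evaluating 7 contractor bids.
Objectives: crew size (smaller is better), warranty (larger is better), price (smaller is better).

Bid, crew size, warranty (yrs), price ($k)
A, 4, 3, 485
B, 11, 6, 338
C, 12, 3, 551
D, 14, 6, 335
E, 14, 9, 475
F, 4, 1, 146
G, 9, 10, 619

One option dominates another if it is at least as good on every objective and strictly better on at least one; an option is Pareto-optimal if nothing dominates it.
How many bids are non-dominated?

A: not dominated.
B: not dominated.
C: dominated by A (crew size 4≤12, warranty 3≥3, price 485≤551).
D: not dominated.
E: not dominated.
F: not dominated (best price).
G: not dominated (best warranty).
Pareto-optimal: A, B, D, E, F, G → 6.

6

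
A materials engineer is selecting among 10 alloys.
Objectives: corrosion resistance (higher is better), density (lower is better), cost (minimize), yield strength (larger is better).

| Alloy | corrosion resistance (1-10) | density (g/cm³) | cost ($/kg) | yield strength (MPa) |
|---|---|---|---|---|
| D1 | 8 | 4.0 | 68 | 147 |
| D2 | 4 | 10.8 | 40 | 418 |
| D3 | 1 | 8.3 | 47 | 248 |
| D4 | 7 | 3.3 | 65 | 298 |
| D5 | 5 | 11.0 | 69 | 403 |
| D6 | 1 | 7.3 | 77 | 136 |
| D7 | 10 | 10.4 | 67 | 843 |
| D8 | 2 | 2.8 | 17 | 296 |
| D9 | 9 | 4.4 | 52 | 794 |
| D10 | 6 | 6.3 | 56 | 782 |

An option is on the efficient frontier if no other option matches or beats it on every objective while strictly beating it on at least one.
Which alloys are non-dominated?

D1: not dominated.
D2: not dominated.
D3: dominated by D8 (corrosion resistance 2≥1, density 2.8≤8.3, cost 17≤47, yield strength 296≥248).
D4: not dominated.
D5: dominated by D7 (corrosion resistance 10≥5, density 10.4≤11.0, cost 67≤69, yield strength 843≥403).
D6: dominated by D1 (corrosion resistance 8≥1, density 4.0≤7.3, cost 68≤77, yield strength 147≥136).
D7: not dominated (best corrosion resistance).
D8: not dominated (best density).
D9: not dominated.
D10: dominated by D9 (corrosion resistance 9≥6, density 4.4≤6.3, cost 52≤56, yield strength 794≥782).

D1, D2, D4, D7, D8, D9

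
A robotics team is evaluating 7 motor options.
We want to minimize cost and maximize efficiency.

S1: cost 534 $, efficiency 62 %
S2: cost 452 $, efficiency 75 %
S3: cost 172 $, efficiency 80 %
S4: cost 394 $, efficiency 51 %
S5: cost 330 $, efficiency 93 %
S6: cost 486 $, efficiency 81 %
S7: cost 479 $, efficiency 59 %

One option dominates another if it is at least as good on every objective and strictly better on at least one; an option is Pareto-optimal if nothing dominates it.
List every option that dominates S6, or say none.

S5

S5: cost 330≤486, efficiency 93≥81 — dominates S6.
Others (S1, S2, S3, S4, S7) are each worse than S6 on at least one objective.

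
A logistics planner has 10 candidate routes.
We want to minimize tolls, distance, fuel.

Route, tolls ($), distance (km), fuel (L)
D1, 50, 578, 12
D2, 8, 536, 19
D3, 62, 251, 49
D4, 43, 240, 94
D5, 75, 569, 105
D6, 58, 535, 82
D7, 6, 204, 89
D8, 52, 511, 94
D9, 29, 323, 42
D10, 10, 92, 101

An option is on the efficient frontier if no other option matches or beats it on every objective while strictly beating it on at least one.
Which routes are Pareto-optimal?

D1: not dominated (best fuel).
D2: not dominated.
D3: not dominated.
D4: dominated by D7 (tolls 6≤43, distance 204≤240, fuel 89≤94).
D5: dominated by D2 (tolls 8≤75, distance 536≤569, fuel 19≤105).
D6: dominated by D9 (tolls 29≤58, distance 323≤535, fuel 42≤82).
D7: not dominated (best tolls).
D8: dominated by D4 (tolls 43≤52, distance 240≤511, fuel 94≤94).
D9: not dominated.
D10: not dominated (best distance).

D1, D2, D3, D7, D9, D10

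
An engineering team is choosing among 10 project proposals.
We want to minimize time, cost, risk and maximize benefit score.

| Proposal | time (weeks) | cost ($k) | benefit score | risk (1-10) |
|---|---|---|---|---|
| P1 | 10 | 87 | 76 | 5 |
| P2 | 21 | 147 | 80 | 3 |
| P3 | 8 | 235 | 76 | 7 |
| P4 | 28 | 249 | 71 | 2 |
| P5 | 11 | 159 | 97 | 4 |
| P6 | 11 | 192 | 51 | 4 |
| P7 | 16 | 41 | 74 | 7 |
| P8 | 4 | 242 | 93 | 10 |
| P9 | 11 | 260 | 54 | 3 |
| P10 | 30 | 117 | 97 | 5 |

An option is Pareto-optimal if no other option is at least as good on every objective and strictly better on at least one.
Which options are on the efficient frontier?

P1: not dominated.
P2: not dominated.
P3: not dominated.
P4: not dominated (best risk).
P5: not dominated.
P6: dominated by P5 (time 11≤11, cost 159≤192, benefit score 97≥51, risk 4≤4).
P7: not dominated (best cost).
P8: not dominated (best time).
P9: not dominated.
P10: not dominated.

P1, P2, P3, P4, P5, P7, P8, P9, P10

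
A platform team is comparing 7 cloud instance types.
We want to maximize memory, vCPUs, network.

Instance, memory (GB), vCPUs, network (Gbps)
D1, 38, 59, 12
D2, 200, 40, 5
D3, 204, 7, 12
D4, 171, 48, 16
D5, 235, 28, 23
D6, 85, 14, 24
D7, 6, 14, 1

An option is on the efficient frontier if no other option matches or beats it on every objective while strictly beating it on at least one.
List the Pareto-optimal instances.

D1, D2, D4, D5, D6

D1: not dominated (best vCPUs).
D2: not dominated.
D3: dominated by D5 (memory 235≥204, vCPUs 28≥7, network 23≥12).
D4: not dominated.
D5: not dominated (best memory).
D6: not dominated (best network).
D7: dominated by D1 (memory 38≥6, vCPUs 59≥14, network 12≥1).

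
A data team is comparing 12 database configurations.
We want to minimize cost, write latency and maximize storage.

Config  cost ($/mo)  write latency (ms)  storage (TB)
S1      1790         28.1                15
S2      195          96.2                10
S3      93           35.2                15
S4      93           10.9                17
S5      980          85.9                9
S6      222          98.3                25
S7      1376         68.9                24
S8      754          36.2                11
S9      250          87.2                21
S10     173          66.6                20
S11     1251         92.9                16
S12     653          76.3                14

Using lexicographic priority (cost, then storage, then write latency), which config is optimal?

First minimize cost: best is 93, kept {S3, S4}.
Then maximize storage: best is 17, kept {S4}.

S4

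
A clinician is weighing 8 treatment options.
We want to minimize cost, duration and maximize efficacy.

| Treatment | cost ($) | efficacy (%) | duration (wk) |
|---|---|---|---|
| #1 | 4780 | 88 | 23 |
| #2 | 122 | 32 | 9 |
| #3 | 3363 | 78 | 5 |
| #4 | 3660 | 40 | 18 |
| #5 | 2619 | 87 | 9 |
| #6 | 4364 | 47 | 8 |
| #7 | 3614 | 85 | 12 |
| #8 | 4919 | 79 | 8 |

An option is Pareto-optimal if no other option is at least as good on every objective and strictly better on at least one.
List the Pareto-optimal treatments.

#1: not dominated (best efficacy).
#2: not dominated (best cost).
#3: not dominated (best duration).
#4: dominated by #3 (cost 3363≤3660, efficacy 78≥40, duration 5≤18).
#5: not dominated.
#6: dominated by #3 (cost 3363≤4364, efficacy 78≥47, duration 5≤8).
#7: dominated by #5 (cost 2619≤3614, efficacy 87≥85, duration 9≤12).
#8: not dominated.

#1, #2, #3, #5, #8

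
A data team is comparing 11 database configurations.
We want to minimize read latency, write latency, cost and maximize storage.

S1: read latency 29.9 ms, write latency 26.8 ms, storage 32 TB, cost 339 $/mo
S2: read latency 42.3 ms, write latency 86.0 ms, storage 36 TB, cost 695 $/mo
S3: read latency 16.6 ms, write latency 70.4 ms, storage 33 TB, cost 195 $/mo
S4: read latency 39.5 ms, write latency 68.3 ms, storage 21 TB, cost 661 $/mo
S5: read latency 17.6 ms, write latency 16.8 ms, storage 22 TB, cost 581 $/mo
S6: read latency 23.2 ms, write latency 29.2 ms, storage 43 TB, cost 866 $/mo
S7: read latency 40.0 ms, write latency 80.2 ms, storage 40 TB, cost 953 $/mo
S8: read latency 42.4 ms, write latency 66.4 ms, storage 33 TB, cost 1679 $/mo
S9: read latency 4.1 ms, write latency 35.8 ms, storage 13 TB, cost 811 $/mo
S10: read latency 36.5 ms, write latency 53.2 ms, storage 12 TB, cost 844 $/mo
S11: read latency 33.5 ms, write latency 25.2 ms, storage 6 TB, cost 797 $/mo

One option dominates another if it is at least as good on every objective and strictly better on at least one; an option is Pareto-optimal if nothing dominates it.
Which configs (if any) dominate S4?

S1, S5

S1: read latency 29.9≤39.5, write latency 26.8≤68.3, storage 32≥21, cost 339≤661 — dominates S4.
S5: read latency 17.6≤39.5, write latency 16.8≤68.3, storage 22≥21, cost 581≤661 — dominates S4.
Others (S2, S3, S6, S7, S8, S9, S10, S11) are each worse than S4 on at least one objective.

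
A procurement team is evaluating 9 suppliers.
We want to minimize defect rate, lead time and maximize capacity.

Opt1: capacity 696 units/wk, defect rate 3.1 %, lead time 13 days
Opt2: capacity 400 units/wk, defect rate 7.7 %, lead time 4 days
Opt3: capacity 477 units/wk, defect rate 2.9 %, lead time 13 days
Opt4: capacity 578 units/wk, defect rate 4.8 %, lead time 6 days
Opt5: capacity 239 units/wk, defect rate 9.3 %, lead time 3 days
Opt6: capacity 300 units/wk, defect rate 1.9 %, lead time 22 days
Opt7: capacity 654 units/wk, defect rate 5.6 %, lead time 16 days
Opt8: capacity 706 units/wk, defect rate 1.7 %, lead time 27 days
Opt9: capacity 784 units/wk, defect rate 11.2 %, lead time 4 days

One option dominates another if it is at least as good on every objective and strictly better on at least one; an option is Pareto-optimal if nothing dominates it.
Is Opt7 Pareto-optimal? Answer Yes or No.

No

Opt1 vs Opt7: capacity 696≥654, defect rate 3.1≤5.6, lead time 13≤16 — Opt1 is at least as good on every objective and strictly better on at least one, so Opt1 dominates Opt7.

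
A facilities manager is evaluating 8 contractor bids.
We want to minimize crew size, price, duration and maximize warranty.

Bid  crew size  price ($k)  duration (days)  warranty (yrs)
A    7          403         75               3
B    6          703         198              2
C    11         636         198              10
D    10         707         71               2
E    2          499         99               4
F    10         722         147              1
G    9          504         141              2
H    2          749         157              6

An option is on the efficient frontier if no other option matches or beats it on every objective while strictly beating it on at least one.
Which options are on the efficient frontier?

A, C, D, E, H

A: not dominated (best price).
B: dominated by E (crew size 2≤6, price 499≤703, duration 99≤198, warranty 4≥2).
C: not dominated (best warranty).
D: not dominated (best duration).
E: not dominated.
F: dominated by A (crew size 7≤10, price 403≤722, duration 75≤147, warranty 3≥1).
G: dominated by A (crew size 7≤9, price 403≤504, duration 75≤141, warranty 3≥2).
H: not dominated.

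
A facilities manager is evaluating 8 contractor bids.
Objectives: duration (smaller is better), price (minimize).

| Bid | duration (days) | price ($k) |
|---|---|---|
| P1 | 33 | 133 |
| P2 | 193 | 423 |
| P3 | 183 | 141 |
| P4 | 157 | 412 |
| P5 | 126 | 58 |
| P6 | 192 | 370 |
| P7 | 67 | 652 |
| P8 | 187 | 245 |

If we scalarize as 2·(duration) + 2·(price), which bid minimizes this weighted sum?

P1

P1: 2·33 + 2·133 = 332
P2: 2·193 + 2·423 = 1232
P3: 2·183 + 2·141 = 648
P4: 2·157 + 2·412 = 1138
P5: 2·126 + 2·58 = 368
P6: 2·192 + 2·370 = 1124
P7: 2·67 + 2·652 = 1438
P8: 2·187 + 2·245 = 864
Lowest: P1 at 332.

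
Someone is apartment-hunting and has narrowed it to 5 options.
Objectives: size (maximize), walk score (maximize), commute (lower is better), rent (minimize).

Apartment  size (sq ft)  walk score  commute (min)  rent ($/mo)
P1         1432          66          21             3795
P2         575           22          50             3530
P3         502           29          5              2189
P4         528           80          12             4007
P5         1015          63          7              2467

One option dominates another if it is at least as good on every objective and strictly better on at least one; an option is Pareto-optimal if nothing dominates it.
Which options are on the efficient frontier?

P1: not dominated (best size).
P2: dominated by P5 (size 1015≥575, walk score 63≥22, commute 7≤50, rent 2467≤3530).
P3: not dominated (best commute).
P4: not dominated (best walk score).
P5: not dominated.

P1, P3, P4, P5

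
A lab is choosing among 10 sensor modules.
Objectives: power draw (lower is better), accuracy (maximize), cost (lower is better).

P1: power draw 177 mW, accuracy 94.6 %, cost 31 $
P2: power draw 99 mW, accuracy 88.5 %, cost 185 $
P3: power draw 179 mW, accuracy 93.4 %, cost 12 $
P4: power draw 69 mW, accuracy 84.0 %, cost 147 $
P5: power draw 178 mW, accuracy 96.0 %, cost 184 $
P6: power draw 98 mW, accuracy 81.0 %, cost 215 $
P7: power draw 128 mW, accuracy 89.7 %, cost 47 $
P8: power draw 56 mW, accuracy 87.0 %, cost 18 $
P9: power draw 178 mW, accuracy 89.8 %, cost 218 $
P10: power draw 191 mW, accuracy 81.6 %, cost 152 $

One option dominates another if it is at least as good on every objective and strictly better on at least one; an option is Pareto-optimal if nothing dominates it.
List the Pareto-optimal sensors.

P1: not dominated.
P2: not dominated.
P3: not dominated (best cost).
P4: dominated by P8 (power draw 56≤69, accuracy 87.0≥84.0, cost 18≤147).
P5: not dominated (best accuracy).
P6: dominated by P4 (power draw 69≤98, accuracy 84.0≥81.0, cost 147≤215).
P7: not dominated.
P8: not dominated (best power draw).
P9: dominated by P1 (power draw 177≤178, accuracy 94.6≥89.8, cost 31≤218).
P10: dominated by P1 (power draw 177≤191, accuracy 94.6≥81.6, cost 31≤152).

P1, P2, P3, P5, P7, P8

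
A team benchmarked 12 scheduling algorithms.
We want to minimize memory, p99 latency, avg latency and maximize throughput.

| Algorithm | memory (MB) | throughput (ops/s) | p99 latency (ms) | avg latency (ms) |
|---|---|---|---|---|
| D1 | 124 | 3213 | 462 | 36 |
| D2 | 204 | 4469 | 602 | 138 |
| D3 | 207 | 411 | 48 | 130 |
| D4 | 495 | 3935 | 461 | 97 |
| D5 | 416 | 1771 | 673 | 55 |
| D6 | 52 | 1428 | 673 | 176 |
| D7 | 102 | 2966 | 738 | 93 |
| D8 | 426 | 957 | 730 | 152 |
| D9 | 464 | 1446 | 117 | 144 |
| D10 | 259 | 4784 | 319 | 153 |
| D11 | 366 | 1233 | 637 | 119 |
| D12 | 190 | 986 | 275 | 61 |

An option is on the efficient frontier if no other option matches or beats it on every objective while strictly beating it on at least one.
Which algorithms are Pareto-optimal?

D1, D2, D3, D4, D6, D7, D9, D10, D12

D1: not dominated (best avg latency).
D2: not dominated.
D3: not dominated (best p99 latency).
D4: not dominated.
D5: dominated by D1 (memory 124≤416, throughput 3213≥1771, p99 latency 462≤673, avg latency 36≤55).
D6: not dominated (best memory).
D7: not dominated.
D8: dominated by D1 (memory 124≤426, throughput 3213≥957, p99 latency 462≤730, avg latency 36≤152).
D9: not dominated.
D10: not dominated (best throughput).
D11: dominated by D1 (memory 124≤366, throughput 3213≥1233, p99 latency 462≤637, avg latency 36≤119).
D12: not dominated.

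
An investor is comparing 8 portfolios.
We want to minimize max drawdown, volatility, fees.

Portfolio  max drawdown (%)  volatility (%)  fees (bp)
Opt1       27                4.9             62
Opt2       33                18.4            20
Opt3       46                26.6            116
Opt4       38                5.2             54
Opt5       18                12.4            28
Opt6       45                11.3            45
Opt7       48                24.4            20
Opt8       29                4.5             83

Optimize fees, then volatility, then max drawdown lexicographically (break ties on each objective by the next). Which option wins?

Opt2

First minimize fees: best is 20, kept {Opt2, Opt7}.
Then minimize volatility: best is 18.4, kept {Opt2}.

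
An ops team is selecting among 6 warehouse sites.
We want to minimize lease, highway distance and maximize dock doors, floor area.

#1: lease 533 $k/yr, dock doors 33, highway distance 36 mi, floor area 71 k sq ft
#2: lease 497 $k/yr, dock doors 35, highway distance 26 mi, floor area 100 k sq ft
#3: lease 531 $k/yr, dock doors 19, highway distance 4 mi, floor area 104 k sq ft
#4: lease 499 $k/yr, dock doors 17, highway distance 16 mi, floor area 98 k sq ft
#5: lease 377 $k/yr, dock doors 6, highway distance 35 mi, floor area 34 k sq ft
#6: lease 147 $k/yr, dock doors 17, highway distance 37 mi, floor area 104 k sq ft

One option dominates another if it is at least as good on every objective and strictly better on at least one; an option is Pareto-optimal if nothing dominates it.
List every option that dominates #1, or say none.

#2

#2: lease 497≤533, dock doors 35≥33, highway distance 26≤36, floor area 100≥71 — dominates #1.
Others (#3, #4, #5, #6) are each worse than #1 on at least one objective.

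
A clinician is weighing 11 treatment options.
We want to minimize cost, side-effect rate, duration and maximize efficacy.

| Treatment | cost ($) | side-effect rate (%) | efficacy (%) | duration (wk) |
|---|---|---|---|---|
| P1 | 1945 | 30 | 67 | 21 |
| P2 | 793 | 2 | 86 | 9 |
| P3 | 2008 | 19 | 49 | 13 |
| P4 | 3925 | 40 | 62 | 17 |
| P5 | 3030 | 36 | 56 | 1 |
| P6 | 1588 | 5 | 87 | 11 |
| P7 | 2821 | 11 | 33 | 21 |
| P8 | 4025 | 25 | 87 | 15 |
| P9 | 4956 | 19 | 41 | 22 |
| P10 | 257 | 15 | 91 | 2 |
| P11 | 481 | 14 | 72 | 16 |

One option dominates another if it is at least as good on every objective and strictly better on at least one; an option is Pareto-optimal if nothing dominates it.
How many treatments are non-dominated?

P1: dominated by P2 (cost 793≤1945, side-effect rate 2≤30, efficacy 86≥67, duration 9≤21).
P2: not dominated (best side-effect rate).
P3: dominated by P2 (cost 793≤2008, side-effect rate 2≤19, efficacy 86≥49, duration 9≤13).
P4: dominated by P2 (cost 793≤3925, side-effect rate 2≤40, efficacy 86≥62, duration 9≤17).
P5: not dominated (best duration).
P6: not dominated.
P7: dominated by P2 (cost 793≤2821, side-effect rate 2≤11, efficacy 86≥33, duration 9≤21).
P8: dominated by P6 (cost 1588≤4025, side-effect rate 5≤25, efficacy 87≥87, duration 11≤15).
P9: dominated by P2 (cost 793≤4956, side-effect rate 2≤19, efficacy 86≥41, duration 9≤22).
P10: not dominated (best cost).
P11: not dominated.
Pareto-optimal: P2, P5, P6, P10, P11 → 5.

5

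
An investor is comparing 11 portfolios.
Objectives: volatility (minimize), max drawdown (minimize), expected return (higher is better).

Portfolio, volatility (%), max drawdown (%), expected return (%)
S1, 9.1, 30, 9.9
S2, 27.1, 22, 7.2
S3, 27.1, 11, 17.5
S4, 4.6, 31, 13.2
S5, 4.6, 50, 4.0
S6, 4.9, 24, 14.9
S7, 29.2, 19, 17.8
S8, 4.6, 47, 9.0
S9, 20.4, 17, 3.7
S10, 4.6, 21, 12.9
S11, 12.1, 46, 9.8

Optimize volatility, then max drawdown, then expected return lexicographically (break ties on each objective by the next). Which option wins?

First minimize volatility: best is 4.6, kept {S4, S5, S8, S10}.
Then minimize max drawdown: best is 21, kept {S10}.

S10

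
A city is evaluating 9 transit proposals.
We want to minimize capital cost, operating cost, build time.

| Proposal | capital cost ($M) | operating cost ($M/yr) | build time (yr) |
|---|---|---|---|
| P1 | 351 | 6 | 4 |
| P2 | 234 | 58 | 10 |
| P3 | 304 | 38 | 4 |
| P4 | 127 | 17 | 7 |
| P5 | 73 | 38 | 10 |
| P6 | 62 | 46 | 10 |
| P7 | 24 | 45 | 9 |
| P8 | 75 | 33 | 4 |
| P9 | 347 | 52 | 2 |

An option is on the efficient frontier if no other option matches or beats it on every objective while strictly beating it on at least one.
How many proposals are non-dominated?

6

P1: not dominated (best operating cost).
P2: dominated by P4 (capital cost 127≤234, operating cost 17≤58, build time 7≤10).
P3: dominated by P8 (capital cost 75≤304, operating cost 33≤38, build time 4≤4).
P4: not dominated.
P5: not dominated.
P6: dominated by P7 (capital cost 24≤62, operating cost 45≤46, build time 9≤10).
P7: not dominated (best capital cost).
P8: not dominated.
P9: not dominated (best build time).
Pareto-optimal: P1, P4, P5, P7, P8, P9 → 6.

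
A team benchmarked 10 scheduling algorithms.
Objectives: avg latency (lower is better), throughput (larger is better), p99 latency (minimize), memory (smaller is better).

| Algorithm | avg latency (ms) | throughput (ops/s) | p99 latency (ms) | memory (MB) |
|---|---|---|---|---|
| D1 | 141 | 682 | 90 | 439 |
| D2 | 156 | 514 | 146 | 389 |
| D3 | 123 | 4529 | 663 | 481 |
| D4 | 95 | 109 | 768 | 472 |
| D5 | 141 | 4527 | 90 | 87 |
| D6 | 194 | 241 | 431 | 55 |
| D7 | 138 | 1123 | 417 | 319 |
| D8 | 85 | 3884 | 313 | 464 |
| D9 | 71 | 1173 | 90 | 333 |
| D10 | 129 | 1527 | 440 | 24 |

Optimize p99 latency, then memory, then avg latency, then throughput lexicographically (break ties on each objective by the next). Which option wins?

First minimize p99 latency: best is 90, kept {D1, D5, D9}.
Then minimize memory: best is 87, kept {D5}.

D5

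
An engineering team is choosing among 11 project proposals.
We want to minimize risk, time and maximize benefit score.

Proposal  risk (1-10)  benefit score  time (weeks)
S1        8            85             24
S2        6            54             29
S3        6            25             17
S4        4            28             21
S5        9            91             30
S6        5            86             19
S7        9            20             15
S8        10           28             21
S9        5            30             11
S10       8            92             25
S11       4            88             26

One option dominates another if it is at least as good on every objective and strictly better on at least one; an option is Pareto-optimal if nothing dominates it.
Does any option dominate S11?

No

S1: worse on risk (8 vs 4).
S2: worse on risk (6 vs 4).
S3: worse on risk (6 vs 4).
S4: worse on benefit score (28 vs 88).
S5: worse on risk (9 vs 4).
S6: worse on risk (5 vs 4).
S7: worse on risk (9 vs 4).
S8: worse on risk (10 vs 4).
S9: worse on risk (5 vs 4).
S10: worse on risk (8 vs 4).
No option is at least as good as S11 on every objective and strictly better on one.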